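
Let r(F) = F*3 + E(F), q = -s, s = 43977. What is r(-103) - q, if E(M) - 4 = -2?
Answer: 43670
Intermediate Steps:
E(M) = 2 (E(M) = 4 - 2 = 2)
q = -43977 (q = -1*43977 = -43977)
r(F) = 2 + 3*F (r(F) = F*3 + 2 = 3*F + 2 = 2 + 3*F)
r(-103) - q = (2 + 3*(-103)) - 1*(-43977) = (2 - 309) + 43977 = -307 + 43977 = 43670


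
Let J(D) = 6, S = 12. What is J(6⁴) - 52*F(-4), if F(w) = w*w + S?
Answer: -1450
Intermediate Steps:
F(w) = 12 + w² (F(w) = w*w + 12 = w² + 12 = 12 + w²)
J(6⁴) - 52*F(-4) = 6 - 52*(12 + (-4)²) = 6 - 52*(12 + 16) = 6 - 52*28 = 6 - 1456 = -1450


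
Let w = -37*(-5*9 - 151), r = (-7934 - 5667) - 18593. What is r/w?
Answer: -16097/3626 ≈ -4.4393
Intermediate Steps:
r = -32194 (r = -13601 - 18593 = -32194)
w = 7252 (w = -37*(-45 - 151) = -37*(-196) = 7252)
r/w = -32194/7252 = -32194*1/7252 = -16097/3626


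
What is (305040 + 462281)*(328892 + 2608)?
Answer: 254366911500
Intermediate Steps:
(305040 + 462281)*(328892 + 2608) = 767321*331500 = 254366911500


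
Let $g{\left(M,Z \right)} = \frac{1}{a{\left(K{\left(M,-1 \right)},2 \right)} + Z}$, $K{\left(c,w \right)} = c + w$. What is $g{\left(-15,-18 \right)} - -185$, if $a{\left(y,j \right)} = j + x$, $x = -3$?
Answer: $\frac{3514}{19} \approx 184.95$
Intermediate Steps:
$a{\left(y,j \right)} = -3 + j$ ($a{\left(y,j \right)} = j - 3 = -3 + j$)
$g{\left(M,Z \right)} = \frac{1}{-1 + Z}$ ($g{\left(M,Z \right)} = \frac{1}{\left(-3 + 2\right) + Z} = \frac{1}{-1 + Z}$)
$g{\left(-15,-18 \right)} - -185 = \frac{1}{-1 - 18} - -185 = \frac{1}{-19} + 185 = - \frac{1}{19} + 185 = \frac{3514}{19}$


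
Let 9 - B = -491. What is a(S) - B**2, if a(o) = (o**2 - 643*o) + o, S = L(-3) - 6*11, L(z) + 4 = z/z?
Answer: -200941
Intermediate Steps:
B = 500 (B = 9 - 1*(-491) = 9 + 491 = 500)
L(z) = -3 (L(z) = -4 + z/z = -4 + 1 = -3)
S = -69 (S = -3 - 6*11 = -3 - 66 = -69)
a(o) = o**2 - 642*o
a(S) - B**2 = -69*(-642 - 69) - 1*500**2 = -69*(-711) - 1*250000 = 49059 - 250000 = -200941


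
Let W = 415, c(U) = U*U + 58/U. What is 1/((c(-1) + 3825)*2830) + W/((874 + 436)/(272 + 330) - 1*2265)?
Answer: -133202292649/726297561840 ≈ -0.18340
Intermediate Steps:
c(U) = U² + 58/U
1/((c(-1) + 3825)*2830) + W/((874 + 436)/(272 + 330) - 1*2265) = 1/(((58 + (-1)³)/(-1) + 3825)*2830) + 415/((874 + 436)/(272 + 330) - 1*2265) = (1/2830)/(-(58 - 1) + 3825) + 415/(1310/602 - 2265) = (1/2830)/(-1*57 + 3825) + 415/(1310*(1/602) - 2265) = (1/2830)/(-57 + 3825) + 415/(655/301 - 2265) = (1/2830)/3768 + 415/(-681110/301) = (1/3768)*(1/2830) + 415*(-301/681110) = 1/10663440 - 24983/136222 = -133202292649/726297561840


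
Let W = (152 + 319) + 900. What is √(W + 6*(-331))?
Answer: I*√615 ≈ 24.799*I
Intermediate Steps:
W = 1371 (W = 471 + 900 = 1371)
√(W + 6*(-331)) = √(1371 + 6*(-331)) = √(1371 - 1986) = √(-615) = I*√615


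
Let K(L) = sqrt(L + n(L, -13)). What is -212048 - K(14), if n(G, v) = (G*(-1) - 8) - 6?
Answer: -212048 - I*sqrt(14) ≈ -2.1205e+5 - 3.7417*I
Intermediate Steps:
n(G, v) = -14 - G (n(G, v) = (-G - 8) - 6 = (-8 - G) - 6 = -14 - G)
K(L) = I*sqrt(14) (K(L) = sqrt(L + (-14 - L)) = sqrt(-14) = I*sqrt(14))
-212048 - K(14) = -212048 - I*sqrt(14)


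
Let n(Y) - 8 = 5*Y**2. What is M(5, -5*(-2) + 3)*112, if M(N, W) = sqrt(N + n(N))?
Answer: 112*sqrt(138) ≈ 1315.7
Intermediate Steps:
n(Y) = 8 + 5*Y**2
M(N, W) = sqrt(8 + N + 5*N**2) (M(N, W) = sqrt(N + (8 + 5*N**2)) = sqrt(8 + N + 5*N**2))
M(5, -5*(-2) + 3)*112 = sqrt(8 + 5 + 5*5**2)*112 = sqrt(8 + 5 + 5*25)*112 = sqrt(8 + 5 + 125)*112 = sqrt(138)*112 = 112*sqrt(138)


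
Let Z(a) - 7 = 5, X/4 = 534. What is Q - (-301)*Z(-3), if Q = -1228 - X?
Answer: 248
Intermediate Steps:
X = 2136 (X = 4*534 = 2136)
Z(a) = 12 (Z(a) = 7 + 5 = 12)
Q = -3364 (Q = -1228 - 1*2136 = -1228 - 2136 = -3364)
Q - (-301)*Z(-3) = -3364 - (-301)*12 = -3364 - 1*(-3612) = -3364 + 3612 = 248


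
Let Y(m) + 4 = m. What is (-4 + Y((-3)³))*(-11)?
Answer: 385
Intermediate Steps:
Y(m) = -4 + m
(-4 + Y((-3)³))*(-11) = (-4 + (-4 + (-3)³))*(-11) = (-4 + (-4 - 27))*(-11) = (-4 - 31)*(-11) = -35*(-11) = 385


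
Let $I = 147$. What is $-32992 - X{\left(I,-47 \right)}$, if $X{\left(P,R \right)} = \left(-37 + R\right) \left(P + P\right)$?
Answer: $-8296$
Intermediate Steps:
$X{\left(P,R \right)} = 2 P \left(-37 + R\right)$ ($X{\left(P,R \right)} = \left(-37 + R\right) 2 P = 2 P \left(-37 + R\right)$)
$-32992 - X{\left(I,-47 \right)} = -32992 - 2 \cdot 147 \left(-37 - 47\right) = -32992 - 2 \cdot 147 \left(-84\right) = -32992 - -24696 = -32992 + 24696 = -8296$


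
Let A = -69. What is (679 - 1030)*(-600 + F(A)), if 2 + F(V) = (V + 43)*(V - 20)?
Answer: -600912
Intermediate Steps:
F(V) = -2 + (-20 + V)*(43 + V) (F(V) = -2 + (V + 43)*(V - 20) = -2 + (43 + V)*(-20 + V) = -2 + (-20 + V)*(43 + V))
(679 - 1030)*(-600 + F(A)) = (679 - 1030)*(-600 + (-862 + (-69)² + 23*(-69))) = -351*(-600 + (-862 + 4761 - 1587)) = -351*(-600 + 2312) = -351*1712 = -600912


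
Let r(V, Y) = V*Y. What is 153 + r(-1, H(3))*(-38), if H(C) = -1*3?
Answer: 39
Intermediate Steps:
H(C) = -3
153 + r(-1, H(3))*(-38) = 153 - 1*(-3)*(-38) = 153 + 3*(-38) = 153 - 114 = 39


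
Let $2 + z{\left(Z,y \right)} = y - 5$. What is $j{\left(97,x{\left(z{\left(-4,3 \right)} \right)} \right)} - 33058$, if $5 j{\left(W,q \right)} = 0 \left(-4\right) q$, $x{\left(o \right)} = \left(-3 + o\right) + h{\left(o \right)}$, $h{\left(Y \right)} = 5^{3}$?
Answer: $-33058$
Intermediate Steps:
$z{\left(Z,y \right)} = -7 + y$ ($z{\left(Z,y \right)} = -2 + \left(y - 5\right) = -2 + \left(-5 + y\right) = -7 + y$)
$h{\left(Y \right)} = 125$
$x{\left(o \right)} = 122 + o$ ($x{\left(o \right)} = \left(-3 + o\right) + 125 = 122 + o$)
$j{\left(W,q \right)} = 0$ ($j{\left(W,q \right)} = \frac{0 \left(-4\right) q}{5} = \frac{0 q}{5} = \frac{1}{5} \cdot 0 = 0$)
$j{\left(97,x{\left(z{\left(-4,3 \right)} \right)} \right)} - 33058 = 0 - 33058 = -33058$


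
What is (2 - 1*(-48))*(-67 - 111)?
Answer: -8900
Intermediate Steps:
(2 - 1*(-48))*(-67 - 111) = (2 + 48)*(-178) = 50*(-178) = -8900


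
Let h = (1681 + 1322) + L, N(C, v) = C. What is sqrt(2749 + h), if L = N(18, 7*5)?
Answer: sqrt(5770) ≈ 75.960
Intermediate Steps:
L = 18
h = 3021 (h = (1681 + 1322) + 18 = 3003 + 18 = 3021)
sqrt(2749 + h) = sqrt(2749 + 3021) = sqrt(5770)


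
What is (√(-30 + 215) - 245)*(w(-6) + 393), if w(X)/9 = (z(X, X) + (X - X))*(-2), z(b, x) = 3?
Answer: -83055 + 339*√185 ≈ -78444.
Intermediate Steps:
w(X) = -54 (w(X) = 9*((3 + (X - X))*(-2)) = 9*((3 + 0)*(-2)) = 9*(3*(-2)) = 9*(-6) = -54)
(√(-30 + 215) - 245)*(w(-6) + 393) = (√(-30 + 215) - 245)*(-54 + 393) = (√185 - 245)*339 = (-245 + √185)*339 = -83055 + 339*√185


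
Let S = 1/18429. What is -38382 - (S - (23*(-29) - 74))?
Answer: -720997768/18429 ≈ -39123.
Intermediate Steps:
S = 1/18429 ≈ 5.4262e-5
-38382 - (S - (23*(-29) - 74)) = -38382 - (1/18429 - (23*(-29) - 74)) = -38382 - (1/18429 - (-667 - 74)) = -38382 - (1/18429 - 1*(-741)) = -38382 - (1/18429 + 741) = -38382 - 1*13655890/18429 = -38382 - 13655890/18429 = -720997768/18429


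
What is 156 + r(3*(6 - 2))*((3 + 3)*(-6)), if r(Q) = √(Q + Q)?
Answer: 156 - 72*√6 ≈ -20.363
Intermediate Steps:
r(Q) = √2*√Q (r(Q) = √(2*Q) = √2*√Q)
156 + r(3*(6 - 2))*((3 + 3)*(-6)) = 156 + (√2*√(3*(6 - 2)))*((3 + 3)*(-6)) = 156 + (√2*√(3*4))*(6*(-6)) = 156 + (√2*√12)*(-36) = 156 + (√2*(2*√3))*(-36) = 156 + (2*√6)*(-36) = 156 - 72*√6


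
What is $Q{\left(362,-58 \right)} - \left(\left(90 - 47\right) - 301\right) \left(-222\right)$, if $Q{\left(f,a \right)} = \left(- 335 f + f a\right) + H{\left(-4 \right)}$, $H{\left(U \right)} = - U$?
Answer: $-199538$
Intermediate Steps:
$Q{\left(f,a \right)} = 4 - 335 f + a f$ ($Q{\left(f,a \right)} = \left(- 335 f + f a\right) - -4 = \left(- 335 f + a f\right) + 4 = 4 - 335 f + a f$)
$Q{\left(362,-58 \right)} - \left(\left(90 - 47\right) - 301\right) \left(-222\right) = \left(4 - 121270 - 20996\right) - \left(\left(90 - 47\right) - 301\right) \left(-222\right) = -142262 - \left(43 - 301\right) \left(-222\right) = -142262 - \left(-258\right) \left(-222\right) = -142262 - 57276 = -199538$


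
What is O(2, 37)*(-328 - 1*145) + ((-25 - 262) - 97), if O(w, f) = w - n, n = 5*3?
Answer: 5765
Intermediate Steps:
n = 15
O(w, f) = -15 + w (O(w, f) = w - 1*15 = w - 15 = -15 + w)
O(2, 37)*(-328 - 1*145) + ((-25 - 262) - 97) = (-15 + 2)*(-328 - 1*145) + ((-25 - 262) - 97) = -13*(-328 - 145) + (-287 - 97) = -13*(-473) - 384 = 6149 - 384 = 5765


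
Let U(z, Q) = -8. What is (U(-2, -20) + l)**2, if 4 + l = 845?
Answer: 693889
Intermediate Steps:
l = 841 (l = -4 + 845 = 841)
(U(-2, -20) + l)**2 = (-8 + 841)**2 = 833**2 = 693889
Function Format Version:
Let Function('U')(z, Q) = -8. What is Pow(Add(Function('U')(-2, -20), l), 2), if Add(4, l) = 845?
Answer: 693889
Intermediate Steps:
l = 841 (l = Add(-4, 845) = 841)
Pow(Add(Function('U')(-2, -20), l), 2) = Pow(Add(-8, 841), 2) = Pow(833, 2) = 693889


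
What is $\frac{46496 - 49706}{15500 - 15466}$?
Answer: $- \frac{1605}{17} \approx -94.412$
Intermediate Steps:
$\frac{46496 - 49706}{15500 - 15466} = - \frac{3210}{34} = \left(-3210\right) \frac{1}{34} = - \frac{1605}{17}$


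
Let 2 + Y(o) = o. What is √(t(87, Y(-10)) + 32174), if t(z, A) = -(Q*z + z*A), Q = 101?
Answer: √24431 ≈ 156.30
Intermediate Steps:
Y(o) = -2 + o
t(z, A) = -101*z - A*z (t(z, A) = -(101*z + z*A) = -(101*z + A*z) = -101*z - A*z)
√(t(87, Y(-10)) + 32174) = √(-1*87*(101 + (-2 - 10)) + 32174) = √(-1*87*(101 - 12) + 32174) = √(-1*87*89 + 32174) = √(-7743 + 32174) = √24431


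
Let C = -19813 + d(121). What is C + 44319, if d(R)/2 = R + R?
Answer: 24990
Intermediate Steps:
d(R) = 4*R (d(R) = 2*(R + R) = 2*(2*R) = 4*R)
C = -19329 (C = -19813 + 4*121 = -19813 + 484 = -19329)
C + 44319 = -19329 + 44319 = 24990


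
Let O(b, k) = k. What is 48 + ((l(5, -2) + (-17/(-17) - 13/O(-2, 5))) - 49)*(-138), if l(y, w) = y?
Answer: 31704/5 ≈ 6340.8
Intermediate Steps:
48 + ((l(5, -2) + (-17/(-17) - 13/O(-2, 5))) - 49)*(-138) = 48 + ((5 + (-17/(-17) - 13/5)) - 49)*(-138) = 48 + ((5 + (-17*(-1/17) - 13*1/5)) - 49)*(-138) = 48 + ((5 + (1 - 13/5)) - 49)*(-138) = 48 + ((5 - 8/5) - 49)*(-138) = 48 + (17/5 - 49)*(-138) = 48 - 228/5*(-138) = 48 + 31464/5 = 31704/5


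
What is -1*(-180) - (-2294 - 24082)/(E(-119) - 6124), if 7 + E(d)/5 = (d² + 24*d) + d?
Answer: 8985156/49771 ≈ 180.53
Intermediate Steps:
E(d) = -35 + 5*d² + 125*d (E(d) = -35 + 5*((d² + 24*d) + d) = -35 + 5*(d² + 25*d) = -35 + (5*d² + 125*d) = -35 + 5*d² + 125*d)
-1*(-180) - (-2294 - 24082)/(E(-119) - 6124) = -1*(-180) - (-2294 - 24082)/((-35 + 5*(-119)² + 125*(-119)) - 6124) = 180 - (-26376)/((-35 + 5*14161 - 14875) - 6124) = 180 - (-26376)/((-35 + 70805 - 14875) - 6124) = 180 - (-26376)/(55895 - 6124) = 180 - (-26376)/49771 = 180 - 1*(-26376/49771) = 180 + 26376/49771 = 8985156/49771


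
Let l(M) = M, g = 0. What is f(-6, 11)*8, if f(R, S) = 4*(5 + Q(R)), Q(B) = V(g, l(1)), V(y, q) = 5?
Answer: 320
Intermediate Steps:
Q(B) = 5
f(R, S) = 40 (f(R, S) = 4*(5 + 5) = 4*10 = 40)
f(-6, 11)*8 = 40*8 = 320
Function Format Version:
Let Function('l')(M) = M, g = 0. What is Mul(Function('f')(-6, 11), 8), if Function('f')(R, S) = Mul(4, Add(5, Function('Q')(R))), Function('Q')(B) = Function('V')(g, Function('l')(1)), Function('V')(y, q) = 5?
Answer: 320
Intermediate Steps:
Function('Q')(B) = 5
Function('f')(R, S) = 40 (Function('f')(R, S) = Mul(4, Add(5, 5)) = Mul(4, 10) = 40)
Mul(Function('f')(-6, 11), 8) = Mul(40, 8) = 320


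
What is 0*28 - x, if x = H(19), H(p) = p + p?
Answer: -38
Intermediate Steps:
H(p) = 2*p
x = 38 (x = 2*19 = 38)
0*28 - x = 0*28 - 1*38 = 0 - 38 = -38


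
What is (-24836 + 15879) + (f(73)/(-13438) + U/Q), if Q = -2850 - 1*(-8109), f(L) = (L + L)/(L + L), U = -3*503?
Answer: -211005144065/23556814 ≈ -8957.3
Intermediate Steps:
U = -1509
f(L) = 1 (f(L) = (2*L)/((2*L)) = (2*L)*(1/(2*L)) = 1)
Q = 5259 (Q = -2850 + 8109 = 5259)
(-24836 + 15879) + (f(73)/(-13438) + U/Q) = (-24836 + 15879) + (1/(-13438) - 1509/5259) = -8957 + (1*(-1/13438) - 1509*1/5259) = -8957 + (-1/13438 - 503/1753) = -8957 - 6761067/23556814 = -211005144065/23556814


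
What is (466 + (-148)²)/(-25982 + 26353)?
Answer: 22370/371 ≈ 60.297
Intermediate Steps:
(466 + (-148)²)/(-25982 + 26353) = (466 + 21904)/371 = 22370*(1/371) = 22370/371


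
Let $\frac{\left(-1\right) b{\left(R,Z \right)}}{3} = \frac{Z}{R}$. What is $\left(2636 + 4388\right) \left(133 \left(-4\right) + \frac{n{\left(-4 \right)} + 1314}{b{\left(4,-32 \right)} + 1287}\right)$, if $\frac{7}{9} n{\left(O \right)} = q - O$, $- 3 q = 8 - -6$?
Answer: $- \frac{11409251776}{3059} \approx -3.7297 \cdot 10^{6}$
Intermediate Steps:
$b{\left(R,Z \right)} = - \frac{3 Z}{R}$ ($b{\left(R,Z \right)} = - 3 \frac{Z}{R} = - \frac{3 Z}{R}$)
$q = - \frac{14}{3}$ ($q = - \frac{8 - -6}{3} = - \frac{8 + 6}{3} = \left(- \frac{1}{3}\right) 14 = - \frac{14}{3} \approx -4.6667$)
$n{\left(O \right)} = -6 - \frac{9 O}{7}$ ($n{\left(O \right)} = \frac{9 \left(- \frac{14}{3} - O\right)}{7} = -6 - \frac{9 O}{7}$)
$\left(2636 + 4388\right) \left(133 \left(-4\right) + \frac{n{\left(-4 \right)} + 1314}{b{\left(4,-32 \right)} + 1287}\right) = \left(2636 + 4388\right) \left(133 \left(-4\right) + \frac{\left(-6 - - \frac{36}{7}\right) + 1314}{\left(-3\right) \left(-32\right) \frac{1}{4} + 1287}\right) = 7024 \left(-532 + \frac{\left(-6 + \frac{36}{7}\right) + 1314}{\left(-3\right) \left(-32\right) \frac{1}{4} + 1287}\right) = 7024 \left(-532 + \frac{- \frac{6}{7} + 1314}{24 + 1287}\right) = 7024 \left(-532 + \frac{9192}{7 \cdot 1311}\right) = 7024 \left(-532 + \frac{9192}{7} \cdot \frac{1}{1311}\right) = 7024 \left(-532 + \frac{3064}{3059}\right) = 7024 \left(- \frac{1624324}{3059}\right) = - \frac{11409251776}{3059}$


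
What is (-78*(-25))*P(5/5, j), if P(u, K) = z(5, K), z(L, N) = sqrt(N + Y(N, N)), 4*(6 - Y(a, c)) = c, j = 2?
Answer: 975*sqrt(30) ≈ 5340.3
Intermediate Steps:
Y(a, c) = 6 - c/4
z(L, N) = sqrt(6 + 3*N/4) (z(L, N) = sqrt(N + (6 - N/4)) = sqrt(6 + 3*N/4))
P(u, K) = sqrt(24 + 3*K)/2
(-78*(-25))*P(5/5, j) = (-78*(-25))*(sqrt(24 + 3*2)/2) = 1950*(sqrt(24 + 6)/2) = 1950*(sqrt(30)/2) = 975*sqrt(30)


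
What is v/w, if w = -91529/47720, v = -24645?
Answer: 1176059400/91529 ≈ 12849.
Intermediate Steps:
w = -91529/47720 (w = -91529*1/47720 = -91529/47720 ≈ -1.9180)
v/w = -24645/(-91529/47720) = -24645*(-47720/91529) = 1176059400/91529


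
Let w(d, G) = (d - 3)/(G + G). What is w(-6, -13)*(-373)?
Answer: -3357/26 ≈ -129.12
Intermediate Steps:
w(d, G) = (-3 + d)/(2*G) (w(d, G) = (-3 + d)/((2*G)) = (-3 + d)*(1/(2*G)) = (-3 + d)/(2*G))
w(-6, -13)*(-373) = ((½)*(-3 - 6)/(-13))*(-373) = ((½)*(-1/13)*(-9))*(-373) = (9/26)*(-373) = -3357/26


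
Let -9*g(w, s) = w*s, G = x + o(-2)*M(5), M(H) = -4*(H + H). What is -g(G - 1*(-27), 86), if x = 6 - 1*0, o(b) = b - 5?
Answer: 26918/9 ≈ 2990.9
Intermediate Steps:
M(H) = -8*H
o(b) = -5 + b
x = 6 (x = 6 + 0 = 6)
G = 286 (G = 6 + (-5 - 2)*(-8*5) = 6 - 7*(-40) = 6 + 280 = 286)
g(w, s) = -s*w/9 (g(w, s) = -w*s/9 = -s*w/9)
-g(G - 1*(-27), 86) = -(-1)*86*(286 - 1*(-27))/9 = -(-1)*86*(286 + 27)/9 = -(-1)*86*313/9 = -1*(-26918/9) = 26918/9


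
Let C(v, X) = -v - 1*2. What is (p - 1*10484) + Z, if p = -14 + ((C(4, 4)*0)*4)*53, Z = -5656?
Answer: -16154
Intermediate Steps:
C(v, X) = -2 - v (C(v, X) = -v - 2 = -2 - v)
p = -14 (p = -14 + (((-2 - 1*4)*0)*4)*53 = -14 + (((-2 - 4)*0)*4)*53 = -14 + (-6*0*4)*53 = -14 + (0*4)*53 = -14 + 0*53 = -14 + 0 = -14)
(p - 1*10484) + Z = (-14 - 1*10484) - 5656 = (-14 - 10484) - 5656 = -10498 - 5656 = -16154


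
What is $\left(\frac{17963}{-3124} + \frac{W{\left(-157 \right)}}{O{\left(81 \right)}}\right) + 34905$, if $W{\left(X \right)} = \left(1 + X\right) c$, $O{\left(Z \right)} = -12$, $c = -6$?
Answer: $\frac{139285}{4} \approx 34821.0$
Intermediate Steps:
$W{\left(X \right)} = -6 - 6 X$ ($W{\left(X \right)} = \left(1 + X\right) \left(-6\right) = -6 - 6 X$)
$\left(\frac{17963}{-3124} + \frac{W{\left(-157 \right)}}{O{\left(81 \right)}}\right) + 34905 = \left(\frac{17963}{-3124} + \frac{-6 - -942}{-12}\right) + 34905 = \left(17963 \left(- \frac{1}{3124}\right) + \left(-6 + 942\right) \left(- \frac{1}{12}\right)\right) + 34905 = \left(- \frac{23}{4} + 936 \left(- \frac{1}{12}\right)\right) + 34905 = \left(- \frac{23}{4} - 78\right) + 34905 = - \frac{335}{4} + 34905 = \frac{139285}{4}$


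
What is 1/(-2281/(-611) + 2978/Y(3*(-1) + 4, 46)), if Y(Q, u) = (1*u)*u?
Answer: 646438/3323077 ≈ 0.19453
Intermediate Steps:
Y(Q, u) = u² (Y(Q, u) = u*u = u²)
1/(-2281/(-611) + 2978/Y(3*(-1) + 4, 46)) = 1/(-2281/(-611) + 2978/(46²)) = 1/(-2281*(-1/611) + 2978/2116) = 1/(2281/611 + 2978*(1/2116)) = 1/(2281/611 + 1489/1058) = 1/(3323077/646438) = 646438/3323077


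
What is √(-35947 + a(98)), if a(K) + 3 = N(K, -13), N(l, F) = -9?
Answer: I*√35959 ≈ 189.63*I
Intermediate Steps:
a(K) = -12 (a(K) = -3 - 9 = -12)
√(-35947 + a(98)) = √(-35947 - 12) = √(-35959) = I*√35959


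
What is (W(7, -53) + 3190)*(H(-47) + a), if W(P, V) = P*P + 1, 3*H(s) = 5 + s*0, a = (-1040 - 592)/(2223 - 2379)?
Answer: 510840/13 ≈ 39295.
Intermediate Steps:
a = 136/13 (a = -1632/(-156) = -1632*(-1/156) = 136/13 ≈ 10.462)
H(s) = 5/3 (H(s) = (5 + s*0)/3 = (5 + 0)/3 = (⅓)*5 = 5/3)
W(P, V) = 1 + P² (W(P, V) = P² + 1 = 1 + P²)
(W(7, -53) + 3190)*(H(-47) + a) = ((1 + 7²) + 3190)*(5/3 + 136/13) = ((1 + 49) + 3190)*(473/39) = (50 + 3190)*(473/39) = 3240*(473/39) = 510840/13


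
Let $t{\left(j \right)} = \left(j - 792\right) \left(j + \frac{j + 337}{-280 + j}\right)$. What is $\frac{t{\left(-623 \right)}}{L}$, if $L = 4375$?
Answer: $\frac{159126089}{790125} \approx 201.39$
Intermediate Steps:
$t{\left(j \right)} = \left(-792 + j\right) \left(j + \frac{337 + j}{-280 + j}\right)$
$\frac{t{\left(-623 \right)}}{L} = \frac{\frac{1}{-280 - 623} \left(-266904 + \left(-623\right)^{3} - 1071 \left(-623\right)^{2} + 221305 \left(-623\right)\right)}{4375} = \frac{-266904 - 241804367 - 415686159 - 137873015}{-903} \cdot \frac{1}{4375} = - \frac{-266904 - 241804367 - 415686159 - 137873015}{903} \cdot \frac{1}{4375} = \left(- \frac{1}{903}\right) \left(-795630445\right) \frac{1}{4375} = \frac{795630445}{903} \cdot \frac{1}{4375} = \frac{159126089}{790125}$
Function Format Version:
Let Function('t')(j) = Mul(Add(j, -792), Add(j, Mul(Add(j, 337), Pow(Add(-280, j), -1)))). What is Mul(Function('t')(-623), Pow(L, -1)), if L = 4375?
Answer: Rational(159126089, 790125) ≈ 201.39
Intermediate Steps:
Function('t')(j) = Mul(Add(-792, j), Add(j, Mul(Pow(Add(-280, j), -1), Add(337, j)))) (Function('t')(j) = Mul(Add(-792, j), Add(j, Mul(Add(337, j), Pow(Add(-280, j), -1)))) = Mul(Add(-792, j), Add(j, Mul(Pow(Add(-280, j), -1), Add(337, j)))))
Mul(Function('t')(-623), Pow(L, -1)) = Mul(Mul(Pow(Add(-280, -623), -1), Add(-266904, Pow(-623, 3), Mul(-1071, Pow(-623, 2)), Mul(221305, -623))), Pow(4375, -1)) = Mul(Mul(Pow(-903, -1), Add(-266904, -241804367, Mul(-1071, 388129), -137873015)), Rational(1, 4375)) = Mul(Mul(Rational(-1, 903), Add(-266904, -241804367, -415686159, -137873015)), Rational(1, 4375)) = Mul(Mul(Rational(-1, 903), -795630445), Rational(1, 4375)) = Mul(Rational(795630445, 903), Rational(1, 4375)) = Rational(159126089, 790125)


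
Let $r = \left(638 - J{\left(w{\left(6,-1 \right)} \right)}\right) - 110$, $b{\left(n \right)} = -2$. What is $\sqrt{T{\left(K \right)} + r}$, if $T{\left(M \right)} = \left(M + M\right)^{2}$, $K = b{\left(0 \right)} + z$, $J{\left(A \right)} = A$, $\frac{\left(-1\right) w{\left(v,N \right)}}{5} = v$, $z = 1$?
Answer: $\sqrt{562} \approx 23.707$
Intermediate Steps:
$w{\left(v,N \right)} = - 5 v$
$r = 558$ ($r = \left(638 - \left(-5\right) 6\right) - 110 = \left(638 - -30\right) - 110 = \left(638 + 30\right) - 110 = 668 - 110 = 558$)
$K = -1$ ($K = -2 + 1 = -1$)
$T{\left(M \right)} = 4 M^{2}$ ($T{\left(M \right)} = \left(2 M\right)^{2} = 4 M^{2}$)
$\sqrt{T{\left(K \right)} + r} = \sqrt{4 \left(-1\right)^{2} + 558} = \sqrt{4 \cdot 1 + 558} = \sqrt{4 + 558} = \sqrt{562}$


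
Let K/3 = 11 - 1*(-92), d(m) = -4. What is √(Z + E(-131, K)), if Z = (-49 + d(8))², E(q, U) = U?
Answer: √3118 ≈ 55.839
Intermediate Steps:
K = 309 (K = 3*(11 - 1*(-92)) = 3*(11 + 92) = 3*103 = 309)
Z = 2809 (Z = (-49 - 4)² = (-53)² = 2809)
√(Z + E(-131, K)) = √(2809 + 309) = √3118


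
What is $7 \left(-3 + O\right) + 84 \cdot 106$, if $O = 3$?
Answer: $8904$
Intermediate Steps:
$7 \left(-3 + O\right) + 84 \cdot 106 = 7 \left(-3 + 3\right) + 84 \cdot 106 = 7 \cdot 0 + 8904 = 0 + 8904 = 8904$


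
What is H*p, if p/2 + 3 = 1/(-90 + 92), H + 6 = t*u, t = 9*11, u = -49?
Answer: 24285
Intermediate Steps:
t = 99
H = -4857 (H = -6 + 99*(-49) = -6 - 4851 = -4857)
p = -5 (p = -6 + 2/(-90 + 92) = -6 + 2/2 = -6 + 2*(½) = -6 + 1 = -5)
H*p = -4857*(-5) = 24285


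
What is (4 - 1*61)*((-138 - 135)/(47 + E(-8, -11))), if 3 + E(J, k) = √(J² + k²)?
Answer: 684684/1751 - 15561*√185/1751 ≈ 270.15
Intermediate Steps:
E(J, k) = -3 + √(J² + k²)
(4 - 1*61)*((-138 - 135)/(47 + E(-8, -11))) = (4 - 1*61)*((-138 - 135)/(47 + (-3 + √((-8)² + (-11)²)))) = (4 - 61)*(-273/(47 + (-3 + √(64 + 121)))) = -(-15561)/(47 + (-3 + √185)) = -(-15561)/(44 + √185) = 15561/(44 + √185)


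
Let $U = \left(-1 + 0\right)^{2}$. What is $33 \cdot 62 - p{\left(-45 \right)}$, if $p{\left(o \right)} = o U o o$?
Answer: $93171$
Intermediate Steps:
$U = 1$ ($U = \left(-1\right)^{2} = 1$)
$p{\left(o \right)} = o^{3}$ ($p{\left(o \right)} = o 1 o o = o o^{2} = o^{3}$)
$33 \cdot 62 - p{\left(-45 \right)} = 33 \cdot 62 - \left(-45\right)^{3} = 2046 - -91125 = 2046 + 91125 = 93171$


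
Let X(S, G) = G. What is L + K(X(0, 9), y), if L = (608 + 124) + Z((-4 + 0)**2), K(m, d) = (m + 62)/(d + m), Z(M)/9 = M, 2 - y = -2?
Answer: 11459/13 ≈ 881.46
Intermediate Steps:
y = 4 (y = 2 - 1*(-2) = 2 + 2 = 4)
Z(M) = 9*M
K(m, d) = (62 + m)/(d + m)
L = 876 (L = (608 + 124) + 9*(-4 + 0)**2 = 732 + 9*(-4)**2 = 732 + 9*16 = 732 + 144 = 876)
L + K(X(0, 9), y) = 876 + (62 + 9)/(4 + 9) = 876 + 71/13 = 11459/13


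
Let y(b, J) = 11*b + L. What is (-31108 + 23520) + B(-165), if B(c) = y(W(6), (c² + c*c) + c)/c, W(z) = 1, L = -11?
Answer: -7588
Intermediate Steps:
y(b, J) = -11 + 11*b (y(b, J) = 11*b - 11 = -11 + 11*b)
B(c) = 0 (B(c) = (-11 + 11*1)/c = (-11 + 11)/c = 0/c = 0)
(-31108 + 23520) + B(-165) = (-31108 + 23520) + 0 = -7588 + 0 = -7588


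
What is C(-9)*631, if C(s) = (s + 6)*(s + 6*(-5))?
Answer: 73827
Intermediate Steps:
C(s) = (-30 + s)*(6 + s) (C(s) = (6 + s)*(s - 30) = (6 + s)*(-30 + s) = (-30 + s)*(6 + s))
C(-9)*631 = (-180 + (-9)² - 24*(-9))*631 = (-180 + 81 + 216)*631 = 117*631 = 73827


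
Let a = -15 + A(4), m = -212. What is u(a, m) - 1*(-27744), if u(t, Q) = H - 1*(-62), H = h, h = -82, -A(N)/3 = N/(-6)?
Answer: 27724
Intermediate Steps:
A(N) = N/2 (A(N) = -3*N/(-6) = -3*N*(-1)/6 = -(-1)*N/2 = N/2)
H = -82
a = -13 (a = -15 + (1/2)*4 = -15 + 2 = -13)
u(t, Q) = -20 (u(t, Q) = -82 - 1*(-62) = -82 + 62 = -20)
u(a, m) - 1*(-27744) = -20 - 1*(-27744) = -20 + 27744 = 27724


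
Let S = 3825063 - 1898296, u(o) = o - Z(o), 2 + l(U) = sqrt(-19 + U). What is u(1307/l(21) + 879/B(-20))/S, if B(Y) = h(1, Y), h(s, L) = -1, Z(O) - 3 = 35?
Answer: -2224/1926767 - 1307*sqrt(2)/3853534 ≈ -0.0016339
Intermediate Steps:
Z(O) = 38 (Z(O) = 3 + 35 = 38)
l(U) = -2 + sqrt(-19 + U)
B(Y) = -1
u(o) = -38 + o (u(o) = o - 1*38 = o - 38 = -38 + o)
S = 1926767
u(1307/l(21) + 879/B(-20))/S = (-38 + (1307/(-2 + sqrt(-19 + 21)) + 879/(-1)))/1926767 = (-38 + (1307/(-2 + sqrt(2)) + 879*(-1)))*(1/1926767) = (-38 + (1307/(-2 + sqrt(2)) - 879))*(1/1926767) = (-38 + (-879 + 1307/(-2 + sqrt(2))))*(1/1926767) = (-917 + 1307/(-2 + sqrt(2)))*(1/1926767) = -917/1926767 + 1307/(1926767*(-2 + sqrt(2)))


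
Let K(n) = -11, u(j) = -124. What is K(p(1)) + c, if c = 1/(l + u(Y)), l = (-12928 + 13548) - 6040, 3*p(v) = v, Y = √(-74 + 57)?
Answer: -60985/5544 ≈ -11.000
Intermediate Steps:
Y = I*√17 (Y = √(-17) = I*√17 ≈ 4.1231*I)
p(v) = v/3
l = -5420 (l = 620 - 6040 = -5420)
c = -1/5544 (c = 1/(-5420 - 124) = 1/(-5544) = -1/5544 ≈ -0.00018038)
K(p(1)) + c = -11 - 1/5544 = -60985/5544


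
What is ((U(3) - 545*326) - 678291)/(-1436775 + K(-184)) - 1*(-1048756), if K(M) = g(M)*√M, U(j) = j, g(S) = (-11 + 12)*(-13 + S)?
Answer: 2164979222424503086/2064329541481 - 337247452*I*√46/2064329541481 ≈ 1.0488e+6 - 0.001108*I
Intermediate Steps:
g(S) = -13 + S (g(S) = 1*(-13 + S) = -13 + S)
K(M) = √M*(-13 + M) (K(M) = (-13 + M)*√M = √M*(-13 + M))
((U(3) - 545*326) - 678291)/(-1436775 + K(-184)) - 1*(-1048756) = ((3 - 545*326) - 678291)/(-1436775 + √(-184)*(-13 - 184)) - 1*(-1048756) = ((3 - 177670) - 678291)/(-1436775 + (2*I*√46)*(-197)) + 1048756 = (-177667 - 678291)/(-1436775 - 394*I*√46) + 1048756 = -855958/(-1436775 - 394*I*√46) + 1048756 = 1048756 - 855958/(-1436775 - 394*I*√46)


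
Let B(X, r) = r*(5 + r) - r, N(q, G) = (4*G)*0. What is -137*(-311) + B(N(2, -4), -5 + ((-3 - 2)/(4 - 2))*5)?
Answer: 171373/4 ≈ 42843.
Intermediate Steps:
N(q, G) = 0
B(X, r) = -r + r*(5 + r)
-137*(-311) + B(N(2, -4), -5 + ((-3 - 2)/(4 - 2))*5) = -137*(-311) + (-5 + ((-3 - 2)/(4 - 2))*5)*(4 + (-5 + ((-3 - 2)/(4 - 2))*5)) = 42607 + (-5 - 5/2*5)*(4 + (-5 - 5/2*5)) = 42607 + (-5 - 25/2)*(4 + (-5 - 25/2)) = 42607 - 35*(4 - 35/2)/2 = 42607 - 35/2*(-27/2) = 42607 + 945/4 = 171373/4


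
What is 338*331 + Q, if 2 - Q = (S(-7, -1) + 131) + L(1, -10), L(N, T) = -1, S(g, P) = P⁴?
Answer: 111749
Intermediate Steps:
Q = -129 (Q = 2 - (((-1)⁴ + 131) - 1) = 2 - ((1 + 131) - 1) = 2 - (132 - 1) = 2 - 1*131 = 2 - 131 = -129)
338*331 + Q = 338*331 - 129 = 111878 - 129 = 111749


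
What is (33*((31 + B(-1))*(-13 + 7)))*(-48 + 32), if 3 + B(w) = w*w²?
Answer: 85536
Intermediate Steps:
B(w) = -3 + w³ (B(w) = -3 + w*w² = -3 + w³)
(33*((31 + B(-1))*(-13 + 7)))*(-48 + 32) = (33*((31 + (-3 + (-1)³))*(-13 + 7)))*(-48 + 32) = (33*((31 + (-3 - 1))*(-6)))*(-16) = (33*((31 - 4)*(-6)))*(-16) = (33*(27*(-6)))*(-16) = (33*(-162))*(-16) = -5346*(-16) = 85536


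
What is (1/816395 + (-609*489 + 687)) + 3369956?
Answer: 2508652844591/816395 ≈ 3.0728e+6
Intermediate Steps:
(1/816395 + (-609*489 + 687)) + 3369956 = (1/816395 + (-297801 + 687)) + 3369956 = (1/816395 - 297114) + 3369956 = -242562384029/816395 + 3369956 = 2508652844591/816395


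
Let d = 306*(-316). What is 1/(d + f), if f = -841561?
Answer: -1/938257 ≈ -1.0658e-6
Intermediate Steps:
d = -96696
1/(d + f) = 1/(-96696 - 841561) = 1/(-938257) = -1/938257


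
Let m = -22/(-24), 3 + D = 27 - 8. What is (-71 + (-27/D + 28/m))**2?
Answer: 55011889/30976 ≈ 1776.0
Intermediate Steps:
D = 16 (D = -3 + (27 - 8) = -3 + 19 = 16)
m = 11/12 (m = -22*(-1/24) = 11/12 ≈ 0.91667)
(-71 + (-27/D + 28/m))**2 = (-71 + (-27/16 + 28/(11/12)))**2 = (-71 + (-27*1/16 + 28*(12/11)))**2 = (-71 + (-27/16 + 336/11))**2 = (-71 + 5079/176)**2 = (-7417/176)**2 = 55011889/30976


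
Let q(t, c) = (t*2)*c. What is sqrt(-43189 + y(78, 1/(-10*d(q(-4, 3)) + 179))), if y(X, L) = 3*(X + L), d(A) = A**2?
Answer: 17*I*sqrt(4629562282)/5581 ≈ 207.26*I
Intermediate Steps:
q(t, c) = 2*c*t (q(t, c) = (2*t)*c = 2*c*t)
y(X, L) = 3*L + 3*X (y(X, L) = 3*(L + X) = 3*L + 3*X)
sqrt(-43189 + y(78, 1/(-10*d(q(-4, 3)) + 179))) = sqrt(-43189 + (3/(-10*(2*3*(-4))**2 + 179) + 3*78)) = sqrt(-43189 + (3/(-10*(-24)**2 + 179) + 234)) = sqrt(-43189 + (3/(-10*576 + 179) + 234)) = sqrt(-43189 + (3/(-5760 + 179) + 234)) = sqrt(-43189 + (3/(-5581) + 234)) = sqrt(-43189 + (3*(-1/5581) + 234)) = sqrt(-43189 + (-3/5581 + 234)) = sqrt(-43189 + 1305951/5581) = sqrt(-239731858/5581) = 17*I*sqrt(4629562282)/5581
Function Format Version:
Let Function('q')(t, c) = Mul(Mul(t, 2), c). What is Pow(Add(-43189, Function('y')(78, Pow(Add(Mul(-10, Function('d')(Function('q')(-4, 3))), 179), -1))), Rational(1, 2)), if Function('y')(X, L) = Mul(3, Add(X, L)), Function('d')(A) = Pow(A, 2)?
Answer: Mul(Rational(17, 5581), I, Pow(4629562282, Rational(1, 2))) ≈ Mul(207.26, I)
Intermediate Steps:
Function('q')(t, c) = Mul(2, c, t) (Function('q')(t, c) = Mul(Mul(2, t), c) = Mul(2, c, t))
Function('y')(X, L) = Add(Mul(3, L), Mul(3, X)) (Function('y')(X, L) = Mul(3, Add(L, X)) = Add(Mul(3, L), Mul(3, X)))
Pow(Add(-43189, Function('y')(78, Pow(Add(Mul(-10, Function('d')(Function('q')(-4, 3))), 179), -1))), Rational(1, 2)) = Pow(Add(-43189, Add(Mul(3, Pow(Add(Mul(-10, Pow(Mul(2, 3, -4), 2)), 179), -1)), Mul(3, 78))), Rational(1, 2)) = Pow(Add(-43189, Add(Mul(3, Pow(Add(Mul(-10, Pow(-24, 2)), 179), -1)), 234)), Rational(1, 2)) = Pow(Add(-43189, Add(Mul(3, Pow(Add(Mul(-10, 576), 179), -1)), 234)), Rational(1, 2)) = Pow(Add(-43189, Add(Mul(3, Pow(Add(-5760, 179), -1)), 234)), Rational(1, 2)) = Pow(Add(-43189, Add(Mul(3, Pow(-5581, -1)), 234)), Rational(1, 2)) = Pow(Add(-43189, Add(Mul(3, Rational(-1, 5581)), 234)), Rational(1, 2)) = Pow(Add(-43189, Add(Rational(-3, 5581), 234)), Rational(1, 2)) = Pow(Add(-43189, Rational(1305951, 5581)), Rational(1, 2)) = Pow(Rational(-239731858, 5581), Rational(1, 2)) = Mul(Rational(17, 5581), I, Pow(4629562282, Rational(1, 2)))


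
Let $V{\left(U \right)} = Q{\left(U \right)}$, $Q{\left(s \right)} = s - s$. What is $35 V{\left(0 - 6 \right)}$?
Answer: $0$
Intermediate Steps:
$Q{\left(s \right)} = 0$
$V{\left(U \right)} = 0$
$35 V{\left(0 - 6 \right)} = 35 \cdot 0 = 0$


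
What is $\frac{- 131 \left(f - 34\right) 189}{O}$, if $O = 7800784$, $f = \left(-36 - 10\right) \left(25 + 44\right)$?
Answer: $\frac{9928359}{975098} \approx 10.182$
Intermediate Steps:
$f = -3174$ ($f = \left(-46\right) 69 = -3174$)
$\frac{- 131 \left(f - 34\right) 189}{O} = \frac{- 131 \left(-3174 - 34\right) 189}{7800784} = - 131 \left(-3174 - 34\right) 189 \cdot \frac{1}{7800784} = \left(-131\right) \left(-3208\right) 189 \cdot \frac{1}{7800784} = 420248 \cdot 189 \cdot \frac{1}{7800784} = 79426872 \cdot \frac{1}{7800784} = \frac{9928359}{975098}$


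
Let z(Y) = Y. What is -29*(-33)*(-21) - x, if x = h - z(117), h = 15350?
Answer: -35330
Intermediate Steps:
x = 15233 (x = 15350 - 1*117 = 15350 - 117 = 15233)
-29*(-33)*(-21) - x = -29*(-33)*(-21) - 1*15233 = 957*(-21) - 15233 = -20097 - 15233 = -35330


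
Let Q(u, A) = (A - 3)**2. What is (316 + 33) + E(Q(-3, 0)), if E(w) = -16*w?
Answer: 205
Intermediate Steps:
Q(u, A) = (-3 + A)**2
(316 + 33) + E(Q(-3, 0)) = (316 + 33) - 16*(-3 + 0)**2 = 349 - 16*(-3)**2 = 349 - 16*9 = 349 - 144 = 205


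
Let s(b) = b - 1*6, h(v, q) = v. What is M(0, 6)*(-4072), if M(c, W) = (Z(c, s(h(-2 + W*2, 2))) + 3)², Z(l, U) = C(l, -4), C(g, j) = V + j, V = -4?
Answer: -101800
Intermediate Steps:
s(b) = -6 + b (s(b) = b - 6 = -6 + b)
C(g, j) = -4 + j
Z(l, U) = -8 (Z(l, U) = -4 - 4 = -8)
M(c, W) = 25 (M(c, W) = (-8 + 3)² = (-5)² = 25)
M(0, 6)*(-4072) = 25*(-4072) = -101800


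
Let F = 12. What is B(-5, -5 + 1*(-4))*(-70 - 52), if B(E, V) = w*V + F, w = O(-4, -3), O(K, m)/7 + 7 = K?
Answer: -86010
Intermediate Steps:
O(K, m) = -49 + 7*K
w = -77 (w = -49 + 7*(-4) = -49 - 28 = -77)
B(E, V) = 12 - 77*V (B(E, V) = -77*V + 12 = 12 - 77*V)
B(-5, -5 + 1*(-4))*(-70 - 52) = (12 - 77*(-5 + 1*(-4)))*(-70 - 52) = (12 - 77*(-5 - 4))*(-122) = (12 - 77*(-9))*(-122) = (12 + 693)*(-122) = 705*(-122) = -86010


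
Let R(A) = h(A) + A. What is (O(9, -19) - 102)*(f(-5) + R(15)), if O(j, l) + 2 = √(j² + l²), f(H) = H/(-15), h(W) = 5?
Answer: -6344/3 + 61*√442/3 ≈ -1687.2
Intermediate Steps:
f(H) = -H/15 (f(H) = H*(-1/15) = -H/15)
O(j, l) = -2 + √(j² + l²)
R(A) = 5 + A
(O(9, -19) - 102)*(f(-5) + R(15)) = ((-2 + √(9² + (-19)²)) - 102)*(-1/15*(-5) + (5 + 15)) = ((-2 + √(81 + 361)) - 102)*(⅓ + 20) = ((-2 + √442) - 102)*(61/3) = (-104 + √442)*(61/3) = -6344/3 + 61*√442/3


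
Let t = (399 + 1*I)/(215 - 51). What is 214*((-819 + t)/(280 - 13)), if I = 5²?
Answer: -7163222/10947 ≈ -654.35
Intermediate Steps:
I = 25
t = 106/41 (t = (399 + 1*25)/(215 - 51) = (399 + 25)/164 = 424*(1/164) = 106/41 ≈ 2.5854)
214*((-819 + t)/(280 - 13)) = 214*((-819 + 106/41)/(280 - 13)) = 214*(-33473/41/267) = 214*(-33473/41*1/267) = 214*(-33473/10947) = -7163222/10947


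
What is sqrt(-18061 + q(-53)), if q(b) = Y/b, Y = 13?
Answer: I*sqrt(50734038)/53 ≈ 134.39*I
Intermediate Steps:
q(b) = 13/b
sqrt(-18061 + q(-53)) = sqrt(-18061 + 13/(-53)) = sqrt(-18061 + 13*(-1/53)) = sqrt(-18061 - 13/53) = sqrt(-957246/53) = I*sqrt(50734038)/53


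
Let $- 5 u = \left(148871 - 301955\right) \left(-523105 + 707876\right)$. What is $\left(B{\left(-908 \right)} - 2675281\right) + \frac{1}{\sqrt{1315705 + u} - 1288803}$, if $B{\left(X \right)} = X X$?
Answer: $- \frac{15318793657451078667}{8276773801756} - \frac{\sqrt{141460311445}}{8276773801756} \approx -1.8508 \cdot 10^{6}$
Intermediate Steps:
$u = \frac{28285483764}{5}$ ($u = - \frac{\left(148871 - 301955\right) \left(-523105 + 707876\right)}{5} = - \frac{\left(-153084\right) 184771}{5} = \left(- \frac{1}{5}\right) \left(-28285483764\right) = \frac{28285483764}{5} \approx 5.6571 \cdot 10^{9}$)
$B{\left(X \right)} = X^{2}$
$\left(B{\left(-908 \right)} - 2675281\right) + \frac{1}{\sqrt{1315705 + u} - 1288803} = \left(\left(-908\right)^{2} - 2675281\right) + \frac{1}{\sqrt{1315705 + \frac{28285483764}{5}} - 1288803} = \left(824464 - 2675281\right) + \frac{1}{\sqrt{\frac{28292062289}{5}} - 1288803} = -1850817 + \frac{1}{\frac{\sqrt{141460311445}}{5} - 1288803} = -1850817 + \frac{1}{-1288803 + \frac{\sqrt{141460311445}}{5}}$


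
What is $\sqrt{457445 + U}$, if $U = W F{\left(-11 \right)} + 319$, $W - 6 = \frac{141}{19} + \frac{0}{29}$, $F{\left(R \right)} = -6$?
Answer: $\frac{\sqrt{165223734}}{19} \approx 676.52$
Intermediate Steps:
$W = \frac{255}{19}$ ($W = 6 + \left(\frac{141}{19} + \frac{0}{29}\right) = 6 + \left(141 \cdot \frac{1}{19} + 0 \cdot \frac{1}{29}\right) = 6 + \left(\frac{141}{19} + 0\right) = 6 + \frac{141}{19} = \frac{255}{19} \approx 13.421$)
$U = \frac{4531}{19}$ ($U = \frac{255}{19} \left(-6\right) + 319 = - \frac{1530}{19} + 319 = \frac{4531}{19} \approx 238.47$)
$\sqrt{457445 + U} = \sqrt{457445 + \frac{4531}{19}} = \sqrt{\frac{8695986}{19}} = \frac{\sqrt{165223734}}{19}$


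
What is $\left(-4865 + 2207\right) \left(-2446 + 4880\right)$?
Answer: $-6469572$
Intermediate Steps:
$\left(-4865 + 2207\right) \left(-2446 + 4880\right) = \left(-2658\right) 2434 = -6469572$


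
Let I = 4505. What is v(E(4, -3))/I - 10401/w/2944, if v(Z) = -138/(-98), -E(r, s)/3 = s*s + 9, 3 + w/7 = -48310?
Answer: 10142105103/31397327776640 ≈ 0.00032302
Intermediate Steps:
w = -338191 (w = -21 + 7*(-48310) = -21 - 338170 = -338191)
E(r, s) = -27 - 3*s² (E(r, s) = -3*(s*s + 9) = -3*(s² + 9) = -3*(9 + s²) = -27 - 3*s²)
v(Z) = 69/49 (v(Z) = -138*(-1/98) = 69/49)
v(E(4, -3))/I - 10401/w/2944 = (69/49)/4505 - 10401/(-338191)/2944 = (69/49)*(1/4505) - 10401*(-1/338191)*(1/2944) = 69/220745 + (10401/338191)*(1/2944) = 69/220745 + 10401/995634304 = 10142105103/31397327776640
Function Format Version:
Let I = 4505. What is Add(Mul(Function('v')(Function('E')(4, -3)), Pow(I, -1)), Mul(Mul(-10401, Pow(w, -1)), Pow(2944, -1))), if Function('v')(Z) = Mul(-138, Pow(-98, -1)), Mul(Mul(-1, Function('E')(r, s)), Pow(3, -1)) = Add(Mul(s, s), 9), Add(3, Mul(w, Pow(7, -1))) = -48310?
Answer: Rational(10142105103, 31397327776640) ≈ 0.00032302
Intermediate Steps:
w = -338191 (w = Add(-21, Mul(7, -48310)) = Add(-21, -338170) = -338191)
Function('E')(r, s) = Add(-27, Mul(-3, Pow(s, 2))) (Function('E')(r, s) = Mul(-3, Add(Mul(s, s), 9)) = Mul(-3, Add(Pow(s, 2), 9)) = Mul(-3, Add(9, Pow(s, 2))) = Add(-27, Mul(-3, Pow(s, 2))))
Function('v')(Z) = Rational(69, 49) (Function('v')(Z) = Mul(-138, Rational(-1, 98)) = Rational(69, 49))
Add(Mul(Function('v')(Function('E')(4, -3)), Pow(I, -1)), Mul(Mul(-10401, Pow(w, -1)), Pow(2944, -1))) = Add(Mul(Rational(69, 49), Pow(4505, -1)), Mul(Mul(-10401, Pow(-338191, -1)), Pow(2944, -1))) = Add(Mul(Rational(69, 49), Rational(1, 4505)), Mul(Mul(-10401, Rational(-1, 338191)), Rational(1, 2944))) = Add(Rational(69, 220745), Mul(Rational(10401, 338191), Rational(1, 2944))) = Add(Rational(69, 220745), Rational(10401, 995634304)) = Rational(10142105103, 31397327776640)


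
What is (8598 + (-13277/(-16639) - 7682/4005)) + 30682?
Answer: 2617512933187/66639195 ≈ 39279.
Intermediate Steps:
(8598 + (-13277/(-16639) - 7682/4005)) + 30682 = (8598 + (-13277*(-1/16639) - 7682*1/4005)) + 30682 = (8598 + (13277/16639 - 7682/4005)) + 30682 = (8598 - 74646413/66639195) + 30682 = 572889152197/66639195 + 30682 = 2617512933187/66639195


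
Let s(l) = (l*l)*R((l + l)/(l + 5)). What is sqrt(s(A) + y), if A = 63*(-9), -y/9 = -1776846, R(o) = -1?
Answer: 15*sqrt(69645) ≈ 3958.6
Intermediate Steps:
y = 15991614 (y = -9*(-1776846) = 15991614)
A = -567
s(l) = -l**2 (s(l) = (l*l)*(-1) = l**2*(-1) = -l**2)
sqrt(s(A) + y) = sqrt(-1*(-567)**2 + 15991614) = sqrt(-1*321489 + 15991614) = sqrt(-321489 + 15991614) = sqrt(15670125) = 15*sqrt(69645)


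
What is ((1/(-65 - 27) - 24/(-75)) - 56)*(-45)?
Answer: 1152801/460 ≈ 2506.1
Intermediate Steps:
((1/(-65 - 27) - 24/(-75)) - 56)*(-45) = ((1/(-92) - 24*(-1)/75) - 56)*(-45) = ((-1/92 - 1*(-8/25)) - 56)*(-45) = ((-1/92 + 8/25) - 56)*(-45) = (711/2300 - 56)*(-45) = -128089/2300*(-45) = 1152801/460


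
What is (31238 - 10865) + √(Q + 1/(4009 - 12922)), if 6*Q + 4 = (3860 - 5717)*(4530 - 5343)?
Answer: 20373 + 5*√355365558530/5942 ≈ 20875.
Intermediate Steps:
Q = 1509737/6 (Q = -⅔ + ((3860 - 5717)*(4530 - 5343))/6 = -⅔ + (-1857*(-813))/6 = -⅔ + (⅙)*1509741 = -⅔ + 503247/2 = 1509737/6 ≈ 2.5162e+5)
(31238 - 10865) + √(Q + 1/(4009 - 12922)) = (31238 - 10865) + √(1509737/6 + 1/(4009 - 12922)) = 20373 + √(1509737/6 + 1/(-8913)) = 20373 + √(1509737/6 - 1/8913) = 20373 + √(1495142875/5942) = 20373 + 5*√355365558530/5942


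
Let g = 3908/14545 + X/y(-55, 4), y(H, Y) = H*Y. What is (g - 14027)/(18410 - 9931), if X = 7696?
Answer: -2249803793/1356597605 ≈ -1.6584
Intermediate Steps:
g = -5553928/159995 (g = 3908/14545 + 7696/((-55*4)) = 3908*(1/14545) + 7696/(-220) = 3908/14545 + 7696*(-1/220) = 3908/14545 - 1924/55 = -5553928/159995 ≈ -34.713)
(g - 14027)/(18410 - 9931) = (-5553928/159995 - 14027)/(18410 - 9931) = -2249803793/159995/8479 = -2249803793/159995*1/8479 = -2249803793/1356597605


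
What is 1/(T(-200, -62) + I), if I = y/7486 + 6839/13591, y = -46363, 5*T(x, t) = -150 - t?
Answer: -508711130/11847929783 ≈ -0.042937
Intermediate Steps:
T(x, t) = -30 - t/5 (T(x, t) = (-150 - t)/5 = -30 - t/5)
I = -578922779/101742226 (I = -46363/7486 + 6839/13591 = -578922779/101742226 ≈ -5.6901)
1/(T(-200, -62) + I) = 1/((-30 - 1/5*(-62)) - 578922779/101742226) = 1/((-30 + 62/5) - 578922779/101742226) = 1/(-88/5 - 578922779/101742226) = 1/(-11847929783/508711130) = -508711130/11847929783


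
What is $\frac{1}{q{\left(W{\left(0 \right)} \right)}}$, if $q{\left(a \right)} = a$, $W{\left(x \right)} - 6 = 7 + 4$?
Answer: $\frac{1}{17} \approx 0.058824$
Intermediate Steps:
$W{\left(x \right)} = 17$ ($W{\left(x \right)} = 6 + \left(7 + 4\right) = 6 + 11 = 17$)
$\frac{1}{q{\left(W{\left(0 \right)} \right)}} = \frac{1}{17}$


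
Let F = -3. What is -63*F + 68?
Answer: 257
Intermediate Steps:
-63*F + 68 = -63*(-3) + 68 = 189 + 68 = 257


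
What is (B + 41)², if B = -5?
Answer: 1296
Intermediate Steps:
(B + 41)² = (-5 + 41)² = 36² = 1296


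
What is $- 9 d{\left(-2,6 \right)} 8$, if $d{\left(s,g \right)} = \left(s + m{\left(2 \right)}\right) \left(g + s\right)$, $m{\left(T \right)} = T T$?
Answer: $-576$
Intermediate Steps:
$m{\left(T \right)} = T^{2}$
$d{\left(s,g \right)} = \left(4 + s\right) \left(g + s\right)$ ($d{\left(s,g \right)} = \left(s + 2^{2}\right) \left(g + s\right) = \left(s + 4\right) \left(g + s\right) = \left(4 + s\right) \left(g + s\right)$)
$- 9 d{\left(-2,6 \right)} 8 = - 9 \left(\left(-2\right)^{2} + 4 \cdot 6 + 4 \left(-2\right) + 6 \left(-2\right)\right) 8 = - 9 \left(4 + 24 - 8 - 12\right) 8 = \left(-9\right) 8 \cdot 8 = \left(-72\right) 8 = -576$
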